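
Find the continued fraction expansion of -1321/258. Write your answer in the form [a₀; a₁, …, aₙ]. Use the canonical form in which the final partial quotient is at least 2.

[-6; 1, 7, 3, 10]

Apply division with remainder until the remainder is 0:
-1321 ÷ 258 → quotient -6, remainder 227
258 ÷ 227 → quotient 1, remainder 31
227 ÷ 31 → quotient 7, remainder 10
31 ÷ 10 → quotient 3, remainder 1
10 ÷ 1 → quotient 10, remainder 0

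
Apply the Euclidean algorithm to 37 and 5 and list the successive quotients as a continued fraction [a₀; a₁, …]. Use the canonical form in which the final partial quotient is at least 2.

⌊37/5⌋ = 7, remainder 2
⌊5/2⌋ = 2, remainder 1
⌊2/1⌋ = 2, remainder 0

[7; 2, 2]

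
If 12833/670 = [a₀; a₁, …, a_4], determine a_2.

1

12833 = 19·670 + 103, so a_0 = 19
670 = 6·103 + 52, so a_1 = 6
103 = 1·52 + 51, so a_2 = 1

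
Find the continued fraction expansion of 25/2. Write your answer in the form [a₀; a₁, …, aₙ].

Run the Euclidean algorithm, recording each quotient:
25 ÷ 2 → quotient 12, remainder 1
2 ÷ 1 → quotient 2, remainder 0

[12; 2]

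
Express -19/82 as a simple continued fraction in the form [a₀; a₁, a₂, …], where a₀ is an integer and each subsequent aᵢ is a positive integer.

[-1; 1, 3, 3, 6]

-19 = -1·82 + 63, so a_0 = -1
82 = 1·63 + 19, so a_1 = 1
63 = 3·19 + 6, so a_2 = 3
19 = 3·6 + 1, so a_3 = 3
6 = 6·1 + 0, so a_4 = 6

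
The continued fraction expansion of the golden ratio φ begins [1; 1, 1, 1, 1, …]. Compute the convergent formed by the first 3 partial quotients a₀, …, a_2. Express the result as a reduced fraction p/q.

3/2

Start with 1.
1 + 1/(1/1) = 1 + 1/1 = 2/1
1 + 1/(2/1) = 1 + 1/2 = 3/2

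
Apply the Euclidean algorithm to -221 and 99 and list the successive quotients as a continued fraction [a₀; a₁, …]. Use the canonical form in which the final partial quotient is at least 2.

[-3; 1, 3, 3, 3, 2]

Run the Euclidean algorithm, recording each quotient:
-221 = -3·99 + 76, so a_0 = -3
99 = 1·76 + 23, so a_1 = 1
76 = 3·23 + 7, so a_2 = 3
23 = 3·7 + 2, so a_3 = 3
7 = 3·2 + 1, so a_4 = 3
2 = 2·1 + 0, so a_5 = 2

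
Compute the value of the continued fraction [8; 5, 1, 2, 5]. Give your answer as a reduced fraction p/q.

a_0 = 8: 8/1
a_1 = 5: 41/5
a_2 = 1: 49/6
a_3 = 2: 139/17
a_4 = 5: 744/91

744/91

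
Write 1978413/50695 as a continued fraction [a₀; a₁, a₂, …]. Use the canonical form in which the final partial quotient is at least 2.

[39; 38, 1, 3, 7, 1, 12, 3]

Repeatedly divide and take the remainder:
1978413 ÷ 50695 → quotient 39, remainder 1308
50695 ÷ 1308 → quotient 38, remainder 991
1308 ÷ 991 → quotient 1, remainder 317
991 ÷ 317 → quotient 3, remainder 40
317 ÷ 40 → quotient 7, remainder 37
40 ÷ 37 → quotient 1, remainder 3
37 ÷ 3 → quotient 12, remainder 1
3 ÷ 1 → quotient 3, remainder 0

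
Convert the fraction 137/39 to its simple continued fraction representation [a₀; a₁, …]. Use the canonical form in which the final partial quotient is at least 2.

⌊137/39⌋ = 3, remainder 20
⌊39/20⌋ = 1, remainder 19
⌊20/19⌋ = 1, remainder 1
⌊19/1⌋ = 19, remainder 0

[3; 1, 1, 19]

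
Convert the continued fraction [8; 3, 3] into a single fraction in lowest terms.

Starting at the tail and folding back:
Start with 3.
3 + 1/(3/1) = 3 + 1/3 = 10/3
8 + 1/(10/3) = 8 + 3/10 = 83/10

83/10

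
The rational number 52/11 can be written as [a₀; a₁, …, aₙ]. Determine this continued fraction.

52 ÷ 11 → quotient 4, remainder 8
11 ÷ 8 → quotient 1, remainder 3
8 ÷ 3 → quotient 2, remainder 2
3 ÷ 2 → quotient 1, remainder 1
2 ÷ 1 → quotient 2, remainder 0

[4; 1, 2, 1, 2]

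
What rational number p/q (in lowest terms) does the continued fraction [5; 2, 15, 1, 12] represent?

2342/427

Start with 12.
1 + 1/(12/1) = 1 + 1/12 = 13/12
15 + 1/(13/12) = 15 + 12/13 = 207/13
2 + 1/(207/13) = 2 + 13/207 = 427/207
5 + 1/(427/207) = 5 + 207/427 = 2342/427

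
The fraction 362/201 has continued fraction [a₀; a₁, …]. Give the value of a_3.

Repeatedly divide and take the remainder:
362 = 1·201 + 161, so a_0 = 1
201 = 1·161 + 40, so a_1 = 1
161 = 4·40 + 1, so a_2 = 4
40 = 40·1 + 0, so a_3 = 40

40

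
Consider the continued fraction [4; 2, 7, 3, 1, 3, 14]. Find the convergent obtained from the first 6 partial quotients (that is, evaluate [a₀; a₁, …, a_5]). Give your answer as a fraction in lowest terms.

Start with 3.
1 + 1/(3/1) = 1 + 1/3 = 4/3
3 + 1/(4/3) = 3 + 3/4 = 15/4
7 + 1/(15/4) = 7 + 4/15 = 109/15
2 + 1/(109/15) = 2 + 15/109 = 233/109
4 + 1/(233/109) = 4 + 109/233 = 1041/233

1041/233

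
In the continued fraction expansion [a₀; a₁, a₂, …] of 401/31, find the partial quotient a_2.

14

401 ÷ 31 → quotient 12, remainder 29
31 ÷ 29 → quotient 1, remainder 2
29 ÷ 2 → quotient 14, remainder 1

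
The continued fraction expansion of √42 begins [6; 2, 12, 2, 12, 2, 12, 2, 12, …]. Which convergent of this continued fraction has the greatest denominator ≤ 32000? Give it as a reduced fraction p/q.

109194/16849

a_0 = 6: 6/1  (≤ bound)
a_1 = 2: 13/2  (≤ bound)
a_2 = 12: 162/25  (≤ bound)
a_3 = 2: 337/52  (≤ bound)
a_4 = 12: 4206/649  (≤ bound)
a_5 = 2: 8749/1350  (≤ bound)
a_6 = 12: 109194/16849  (≤ bound)
a_7 = 2: 227137/35048  (> 32000, stop)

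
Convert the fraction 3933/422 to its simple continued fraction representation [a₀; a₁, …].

[9; 3, 7, 1, 16]

3933 = 9·422 + 135, so a_0 = 9
422 = 3·135 + 17, so a_1 = 3
135 = 7·17 + 16, so a_2 = 7
17 = 1·16 + 1, so a_3 = 1
16 = 16·1 + 0, so a_4 = 16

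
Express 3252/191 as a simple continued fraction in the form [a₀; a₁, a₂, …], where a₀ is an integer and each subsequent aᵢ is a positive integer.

3252 ÷ 191 → quotient 17, remainder 5
191 ÷ 5 → quotient 38, remainder 1
5 ÷ 1 → quotient 5, remainder 0

[17; 38, 5]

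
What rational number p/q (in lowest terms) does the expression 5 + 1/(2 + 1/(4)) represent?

Compute successive convergents:
a_0 = 5: 5/1
a_1 = 2: 11/2
a_2 = 4: 49/9

49/9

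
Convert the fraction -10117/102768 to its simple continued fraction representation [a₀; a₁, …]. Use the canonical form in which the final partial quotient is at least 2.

⌊-10117/102768⌋ = -1, remainder 92651
⌊102768/92651⌋ = 1, remainder 10117
⌊92651/10117⌋ = 9, remainder 1598
⌊10117/1598⌋ = 6, remainder 529
⌊1598/529⌋ = 3, remainder 11
⌊529/11⌋ = 48, remainder 1
⌊11/1⌋ = 11, remainder 0

[-1; 1, 9, 6, 3, 48, 11]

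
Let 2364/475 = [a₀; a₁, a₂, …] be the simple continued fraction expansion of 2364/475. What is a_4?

Repeatedly divide and take the remainder:
2364 ÷ 475 → quotient 4, remainder 464
475 ÷ 464 → quotient 1, remainder 11
464 ÷ 11 → quotient 42, remainder 2
11 ÷ 2 → quotient 5, remainder 1
2 ÷ 1 → quotient 2, remainder 0

2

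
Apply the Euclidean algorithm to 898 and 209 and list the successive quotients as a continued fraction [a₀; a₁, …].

Run the Euclidean algorithm, recording each quotient:
898 ÷ 209 → quotient 4, remainder 62
209 ÷ 62 → quotient 3, remainder 23
62 ÷ 23 → quotient 2, remainder 16
23 ÷ 16 → quotient 1, remainder 7
16 ÷ 7 → quotient 2, remainder 2
7 ÷ 2 → quotient 3, remainder 1
2 ÷ 1 → quotient 2, remainder 0

[4; 3, 2, 1, 2, 3, 2]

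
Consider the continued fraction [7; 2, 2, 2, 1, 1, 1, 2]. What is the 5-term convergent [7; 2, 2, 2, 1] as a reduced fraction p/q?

126/17

a_0 = 7: 7/1
a_1 = 2: 15/2
a_2 = 2: 37/5
a_3 = 2: 89/12
a_4 = 1: 126/17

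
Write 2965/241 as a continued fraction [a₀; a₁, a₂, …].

[12; 3, 3, 3, 7]

Repeatedly divide and take the remainder:
⌊2965/241⌋ = 12, remainder 73
⌊241/73⌋ = 3, remainder 22
⌊73/22⌋ = 3, remainder 7
⌊22/7⌋ = 3, remainder 1
⌊7/1⌋ = 7, remainder 0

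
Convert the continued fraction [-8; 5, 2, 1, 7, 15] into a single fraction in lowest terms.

Starting at the tail and folding back:
Start with 15.
7 + 1/(15/1) = 7 + 1/15 = 106/15
1 + 1/(106/15) = 1 + 15/106 = 121/106
2 + 1/(121/106) = 2 + 106/121 = 348/121
5 + 1/(348/121) = 5 + 121/348 = 1861/348
-8 + 1/(1861/348) = -8 + 348/1861 = -14540/1861

-14540/1861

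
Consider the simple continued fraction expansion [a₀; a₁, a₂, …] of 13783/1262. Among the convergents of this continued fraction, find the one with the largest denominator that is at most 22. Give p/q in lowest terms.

List convergents until the denominator exceeds the bound:
a_0 = 10: 10/1  (≤ bound)
a_1 = 1: 11/1  (≤ bound)
a_2 = 11: 131/12  (≤ bound)
a_3 = 1: 142/13  (≤ bound)
a_4 = 2: 415/38  (> 22, stop)

142/13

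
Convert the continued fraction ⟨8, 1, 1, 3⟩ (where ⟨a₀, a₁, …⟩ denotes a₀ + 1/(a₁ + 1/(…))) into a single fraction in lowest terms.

60/7

Start with 3.
1 + 1/(3/1) = 1 + 1/3 = 4/3
1 + 1/(4/3) = 1 + 3/4 = 7/4
8 + 1/(7/4) = 8 + 4/7 = 60/7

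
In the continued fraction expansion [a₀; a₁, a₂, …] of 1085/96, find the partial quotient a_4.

Run the Euclidean algorithm, recording each quotient:
1085 = 11·96 + 29, so a_0 = 11
96 = 3·29 + 9, so a_1 = 3
29 = 3·9 + 2, so a_2 = 3
9 = 4·2 + 1, so a_3 = 4
2 = 2·1 + 0, so a_4 = 2

2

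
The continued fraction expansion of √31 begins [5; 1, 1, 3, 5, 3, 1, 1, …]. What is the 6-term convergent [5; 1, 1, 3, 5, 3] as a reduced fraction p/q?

Start with 3.
5 + 1/(3/1) = 5 + 1/3 = 16/3
3 + 1/(16/3) = 3 + 3/16 = 51/16
1 + 1/(51/16) = 1 + 16/51 = 67/51
1 + 1/(67/51) = 1 + 51/67 = 118/67
5 + 1/(118/67) = 5 + 67/118 = 657/118

657/118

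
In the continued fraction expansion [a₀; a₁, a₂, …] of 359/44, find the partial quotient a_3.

2

359 = 8·44 + 7, so a_0 = 8
44 = 6·7 + 2, so a_1 = 6
7 = 3·2 + 1, so a_2 = 3
2 = 2·1 + 0, so a_3 = 2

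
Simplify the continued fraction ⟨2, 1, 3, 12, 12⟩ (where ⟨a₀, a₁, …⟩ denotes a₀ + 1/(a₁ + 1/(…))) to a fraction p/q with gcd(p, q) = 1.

a_0 = 2: 2/1
a_1 = 1: 3/1
a_2 = 3: 11/4
a_3 = 12: 135/49
a_4 = 12: 1631/592

1631/592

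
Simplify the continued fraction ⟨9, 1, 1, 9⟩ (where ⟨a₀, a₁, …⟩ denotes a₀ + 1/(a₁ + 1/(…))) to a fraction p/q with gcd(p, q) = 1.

Start with 9.
1 + 1/(9/1) = 1 + 1/9 = 10/9
1 + 1/(10/9) = 1 + 9/10 = 19/10
9 + 1/(19/10) = 9 + 10/19 = 181/19

181/19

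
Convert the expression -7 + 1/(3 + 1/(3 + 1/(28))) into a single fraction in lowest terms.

a_0 = -7: -7/1
a_1 = 3: -20/3
a_2 = 3: -67/10
a_3 = 28: -1896/283

-1896/283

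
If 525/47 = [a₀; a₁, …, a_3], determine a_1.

5

525 ÷ 47 → quotient 11, remainder 8
47 ÷ 8 → quotient 5, remainder 7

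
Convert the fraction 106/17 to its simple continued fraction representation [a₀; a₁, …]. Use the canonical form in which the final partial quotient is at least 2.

106 = 6·17 + 4, so a_0 = 6
17 = 4·4 + 1, so a_1 = 4
4 = 4·1 + 0, so a_2 = 4

[6; 4, 4]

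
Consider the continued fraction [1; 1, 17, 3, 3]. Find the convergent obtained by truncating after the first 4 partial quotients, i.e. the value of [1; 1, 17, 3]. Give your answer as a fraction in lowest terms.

107/55

Work from the innermost term outward:
Start with 3.
17 + 1/(3/1) = 17 + 1/3 = 52/3
1 + 1/(52/3) = 1 + 3/52 = 55/52
1 + 1/(55/52) = 1 + 52/55 = 107/55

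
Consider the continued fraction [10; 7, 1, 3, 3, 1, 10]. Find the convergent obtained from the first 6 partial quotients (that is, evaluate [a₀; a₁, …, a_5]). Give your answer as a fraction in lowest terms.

Use the convergent recurrence hₖ = aₖ·hₖ₋₁ + hₖ₋₂ (and likewise for the denominators kₖ):
a_0 = 10: 10/1
a_1 = 7: 71/7
a_2 = 1: 81/8
a_3 = 3: 314/31
a_4 = 3: 1023/101
a_5 = 1: 1337/132

1337/132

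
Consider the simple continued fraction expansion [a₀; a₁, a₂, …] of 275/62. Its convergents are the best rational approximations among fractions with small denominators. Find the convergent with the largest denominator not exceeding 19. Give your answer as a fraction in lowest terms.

71/16

a_0 = 4: 4/1  (≤ bound)
a_1 = 2: 9/2  (≤ bound)
a_2 = 3: 31/7  (≤ bound)
a_3 = 2: 71/16  (≤ bound)
a_4 = 1: 102/23  (> 19, stop)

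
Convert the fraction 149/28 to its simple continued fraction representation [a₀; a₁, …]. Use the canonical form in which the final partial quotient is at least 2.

149 ÷ 28 → quotient 5, remainder 9
28 ÷ 9 → quotient 3, remainder 1
9 ÷ 1 → quotient 9, remainder 0

[5; 3, 9]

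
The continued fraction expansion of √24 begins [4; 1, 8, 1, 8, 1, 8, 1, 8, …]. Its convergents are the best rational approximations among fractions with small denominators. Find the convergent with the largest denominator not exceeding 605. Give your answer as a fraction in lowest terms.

485/99

a_0 = 4: 4/1  (≤ bound)
a_1 = 1: 5/1  (≤ bound)
a_2 = 8: 44/9  (≤ bound)
a_3 = 1: 49/10  (≤ bound)
a_4 = 8: 436/89  (≤ bound)
a_5 = 1: 485/99  (≤ bound)
a_6 = 8: 4316/881  (> 605, stop)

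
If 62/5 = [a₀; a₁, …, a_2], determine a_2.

2

Apply division with remainder until the remainder is 0:
62 ÷ 5 → quotient 12, remainder 2
5 ÷ 2 → quotient 2, remainder 1
2 ÷ 1 → quotient 2, remainder 0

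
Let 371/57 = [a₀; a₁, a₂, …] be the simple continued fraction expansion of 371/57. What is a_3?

371 = 6·57 + 29, so a_0 = 6
57 = 1·29 + 28, so a_1 = 1
29 = 1·28 + 1, so a_2 = 1
28 = 28·1 + 0, so a_3 = 28

28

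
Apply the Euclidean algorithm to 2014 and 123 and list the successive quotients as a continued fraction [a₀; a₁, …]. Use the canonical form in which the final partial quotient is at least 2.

2014 ÷ 123 → quotient 16, remainder 46
123 ÷ 46 → quotient 2, remainder 31
46 ÷ 31 → quotient 1, remainder 15
31 ÷ 15 → quotient 2, remainder 1
15 ÷ 1 → quotient 15, remainder 0

[16; 2, 1, 2, 15]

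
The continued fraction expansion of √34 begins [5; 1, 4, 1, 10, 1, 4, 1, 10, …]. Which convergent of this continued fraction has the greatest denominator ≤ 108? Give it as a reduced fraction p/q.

a_0 = 5: 5/1  (≤ bound)
a_1 = 1: 6/1  (≤ bound)
a_2 = 4: 29/5  (≤ bound)
a_3 = 1: 35/6  (≤ bound)
a_4 = 10: 379/65  (≤ bound)
a_5 = 1: 414/71  (≤ bound)
a_6 = 4: 2035/349  (> 108, stop)

414/71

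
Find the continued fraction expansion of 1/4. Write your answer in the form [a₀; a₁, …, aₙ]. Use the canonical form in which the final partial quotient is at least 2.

[0; 4]

1 ÷ 4 → quotient 0, remainder 1
4 ÷ 1 → quotient 4, remainder 0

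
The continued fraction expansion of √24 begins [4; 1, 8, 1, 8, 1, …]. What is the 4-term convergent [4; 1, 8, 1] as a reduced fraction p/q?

49/10

a_0 = 4: 4/1
a_1 = 1: 5/1
a_2 = 8: 44/9
a_3 = 1: 49/10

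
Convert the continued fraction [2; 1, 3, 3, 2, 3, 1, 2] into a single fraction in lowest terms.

1021/369

Starting at the tail and folding back:
Start with 2.
1 + 1/(2/1) = 1 + 1/2 = 3/2
3 + 1/(3/2) = 3 + 2/3 = 11/3
2 + 1/(11/3) = 2 + 3/11 = 25/11
3 + 1/(25/11) = 3 + 11/25 = 86/25
3 + 1/(86/25) = 3 + 25/86 = 283/86
1 + 1/(283/86) = 1 + 86/283 = 369/283
2 + 1/(369/283) = 2 + 283/369 = 1021/369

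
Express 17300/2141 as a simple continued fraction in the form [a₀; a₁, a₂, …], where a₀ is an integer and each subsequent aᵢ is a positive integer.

17300 ÷ 2141 → quotient 8, remainder 172
2141 ÷ 172 → quotient 12, remainder 77
172 ÷ 77 → quotient 2, remainder 18
77 ÷ 18 → quotient 4, remainder 5
18 ÷ 5 → quotient 3, remainder 3
5 ÷ 3 → quotient 1, remainder 2
3 ÷ 2 → quotient 1, remainder 1
2 ÷ 1 → quotient 2, remainder 0

[8; 12, 2, 4, 3, 1, 1, 2]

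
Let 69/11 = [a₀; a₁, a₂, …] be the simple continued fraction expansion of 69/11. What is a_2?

1

Run the Euclidean algorithm, recording each quotient:
⌊69/11⌋ = 6, remainder 3
⌊11/3⌋ = 3, remainder 2
⌊3/2⌋ = 1, remainder 1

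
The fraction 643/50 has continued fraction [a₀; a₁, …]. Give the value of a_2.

6

⌊643/50⌋ = 12, remainder 43
⌊50/43⌋ = 1, remainder 7
⌊43/7⌋ = 6, remainder 1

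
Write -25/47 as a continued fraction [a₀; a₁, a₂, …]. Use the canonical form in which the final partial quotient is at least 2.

-25 = -1·47 + 22, so a_0 = -1
47 = 2·22 + 3, so a_1 = 2
22 = 7·3 + 1, so a_2 = 7
3 = 3·1 + 0, so a_3 = 3

[-1; 2, 7, 3]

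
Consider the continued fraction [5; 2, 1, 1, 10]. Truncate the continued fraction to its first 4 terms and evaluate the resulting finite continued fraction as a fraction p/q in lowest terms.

27/5

Compute successive convergents:
a_0 = 5: 5/1
a_1 = 2: 11/2
a_2 = 1: 16/3
a_3 = 1: 27/5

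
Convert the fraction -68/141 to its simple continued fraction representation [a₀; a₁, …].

Run the Euclidean algorithm, recording each quotient:
-68 ÷ 141 → quotient -1, remainder 73
141 ÷ 73 → quotient 1, remainder 68
73 ÷ 68 → quotient 1, remainder 5
68 ÷ 5 → quotient 13, remainder 3
5 ÷ 3 → quotient 1, remainder 2
3 ÷ 2 → quotient 1, remainder 1
2 ÷ 1 → quotient 2, remainder 0

[-1; 1, 1, 13, 1, 1, 2]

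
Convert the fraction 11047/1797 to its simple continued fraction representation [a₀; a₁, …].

⌊11047/1797⌋ = 6, remainder 265
⌊1797/265⌋ = 6, remainder 207
⌊265/207⌋ = 1, remainder 58
⌊207/58⌋ = 3, remainder 33
⌊58/33⌋ = 1, remainder 25
⌊33/25⌋ = 1, remainder 8
⌊25/8⌋ = 3, remainder 1
⌊8/1⌋ = 8, remainder 0

[6; 6, 1, 3, 1, 1, 3, 8]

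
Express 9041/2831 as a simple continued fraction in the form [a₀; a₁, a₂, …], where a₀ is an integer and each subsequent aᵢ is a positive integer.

[3; 5, 6, 45, 2]

Repeatedly divide and take the remainder:
9041 ÷ 2831 → quotient 3, remainder 548
2831 ÷ 548 → quotient 5, remainder 91
548 ÷ 91 → quotient 6, remainder 2
91 ÷ 2 → quotient 45, remainder 1
2 ÷ 1 → quotient 2, remainder 0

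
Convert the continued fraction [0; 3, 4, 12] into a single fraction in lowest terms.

Build up convergents one term at a time:
a_0 = 0: 0/1
a_1 = 3: 1/3
a_2 = 4: 4/13
a_3 = 12: 49/159

49/159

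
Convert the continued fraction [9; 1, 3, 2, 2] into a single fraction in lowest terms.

a_0 = 9: 9/1
a_1 = 1: 10/1
a_2 = 3: 39/4
a_3 = 2: 88/9
a_4 = 2: 215/22

215/22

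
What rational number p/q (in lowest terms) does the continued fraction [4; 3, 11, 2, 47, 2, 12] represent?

Start with 12.
2 + 1/(12/1) = 2 + 1/12 = 25/12
47 + 1/(25/12) = 47 + 12/25 = 1187/25
2 + 1/(1187/25) = 2 + 25/1187 = 2399/1187
11 + 1/(2399/1187) = 11 + 1187/2399 = 27576/2399
3 + 1/(27576/2399) = 3 + 2399/27576 = 85127/27576
4 + 1/(85127/27576) = 4 + 27576/85127 = 368084/85127

368084/85127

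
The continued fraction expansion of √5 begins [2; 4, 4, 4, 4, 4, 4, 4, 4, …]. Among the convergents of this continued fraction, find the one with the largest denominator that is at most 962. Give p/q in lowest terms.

a_0 = 2: 2/1  (≤ bound)
a_1 = 4: 9/4  (≤ bound)
a_2 = 4: 38/17  (≤ bound)
a_3 = 4: 161/72  (≤ bound)
a_4 = 4: 682/305  (≤ bound)
a_5 = 4: 2889/1292  (> 962, stop)

682/305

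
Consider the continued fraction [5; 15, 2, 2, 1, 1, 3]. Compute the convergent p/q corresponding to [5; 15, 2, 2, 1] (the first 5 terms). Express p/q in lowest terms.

547/108

a_0 = 5: 5/1
a_1 = 15: 76/15
a_2 = 2: 157/31
a_3 = 2: 390/77
a_4 = 1: 547/108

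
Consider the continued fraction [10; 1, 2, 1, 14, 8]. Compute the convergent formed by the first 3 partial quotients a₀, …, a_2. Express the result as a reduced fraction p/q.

32/3

Use the convergent recurrence hₖ = aₖ·hₖ₋₁ + hₖ₋₂ (and likewise for the denominators kₖ):
a_0 = 10: 10/1
a_1 = 1: 11/1
a_2 = 2: 32/3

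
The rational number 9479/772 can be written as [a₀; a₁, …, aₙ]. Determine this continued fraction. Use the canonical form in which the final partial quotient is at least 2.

[12; 3, 1, 1, 2, 3, 1, 9]

9479 ÷ 772 → quotient 12, remainder 215
772 ÷ 215 → quotient 3, remainder 127
215 ÷ 127 → quotient 1, remainder 88
127 ÷ 88 → quotient 1, remainder 39
88 ÷ 39 → quotient 2, remainder 10
39 ÷ 10 → quotient 3, remainder 9
10 ÷ 9 → quotient 1, remainder 1
9 ÷ 1 → quotient 9, remainder 0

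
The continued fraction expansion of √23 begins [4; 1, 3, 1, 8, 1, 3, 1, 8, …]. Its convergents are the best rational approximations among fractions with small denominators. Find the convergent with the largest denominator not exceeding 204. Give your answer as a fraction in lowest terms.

a_0 = 4: 4/1  (≤ bound)
a_1 = 1: 5/1  (≤ bound)
a_2 = 3: 19/4  (≤ bound)
a_3 = 1: 24/5  (≤ bound)
a_4 = 8: 211/44  (≤ bound)
a_5 = 1: 235/49  (≤ bound)
a_6 = 3: 916/191  (≤ bound)
a_7 = 1: 1151/240  (> 204, stop)

916/191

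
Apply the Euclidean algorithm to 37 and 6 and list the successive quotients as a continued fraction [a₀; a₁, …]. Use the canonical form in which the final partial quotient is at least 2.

⌊37/6⌋ = 6, remainder 1
⌊6/1⌋ = 6, remainder 0

[6; 6]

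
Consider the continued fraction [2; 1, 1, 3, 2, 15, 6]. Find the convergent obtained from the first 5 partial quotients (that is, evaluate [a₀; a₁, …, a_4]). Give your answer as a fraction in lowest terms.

Starting at the tail and folding back:
Start with 2.
3 + 1/(2/1) = 3 + 1/2 = 7/2
1 + 1/(7/2) = 1 + 2/7 = 9/7
1 + 1/(9/7) = 1 + 7/9 = 16/9
2 + 1/(16/9) = 2 + 9/16 = 41/16

41/16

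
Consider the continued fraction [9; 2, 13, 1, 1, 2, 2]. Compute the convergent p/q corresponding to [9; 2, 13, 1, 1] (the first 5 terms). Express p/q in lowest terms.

Work from the innermost term outward:
Start with 1.
1 + 1/(1/1) = 1 + 1/1 = 2/1
13 + 1/(2/1) = 13 + 1/2 = 27/2
2 + 1/(27/2) = 2 + 2/27 = 56/27
9 + 1/(56/27) = 9 + 27/56 = 531/56

531/56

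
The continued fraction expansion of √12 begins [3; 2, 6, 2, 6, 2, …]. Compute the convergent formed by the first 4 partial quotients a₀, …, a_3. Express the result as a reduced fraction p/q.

97/28

Start with 2.
6 + 1/(2/1) = 6 + 1/2 = 13/2
2 + 1/(13/2) = 2 + 2/13 = 28/13
3 + 1/(28/13) = 3 + 13/28 = 97/28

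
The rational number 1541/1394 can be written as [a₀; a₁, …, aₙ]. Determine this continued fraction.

[1; 9, 2, 14, 5]

Run the Euclidean algorithm, recording each quotient:
⌊1541/1394⌋ = 1, remainder 147
⌊1394/147⌋ = 9, remainder 71
⌊147/71⌋ = 2, remainder 5
⌊71/5⌋ = 14, remainder 1
⌊5/1⌋ = 5, remainder 0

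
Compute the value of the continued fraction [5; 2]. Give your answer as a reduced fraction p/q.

Collapse the nested fraction from the inside out:
Start with 2.
5 + 1/(2/1) = 5 + 1/2 = 11/2

11/2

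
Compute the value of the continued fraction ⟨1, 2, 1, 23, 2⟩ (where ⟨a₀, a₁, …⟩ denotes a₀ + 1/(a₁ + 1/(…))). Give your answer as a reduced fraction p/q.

Start with 2.
23 + 1/(2/1) = 23 + 1/2 = 47/2
1 + 1/(47/2) = 1 + 2/47 = 49/47
2 + 1/(49/47) = 2 + 47/49 = 145/49
1 + 1/(145/49) = 1 + 49/145 = 194/145

194/145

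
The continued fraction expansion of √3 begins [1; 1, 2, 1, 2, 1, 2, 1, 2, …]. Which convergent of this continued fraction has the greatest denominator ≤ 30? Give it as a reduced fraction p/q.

List convergents until the denominator exceeds the bound:
a_0 = 1: 1/1  (≤ bound)
a_1 = 1: 2/1  (≤ bound)
a_2 = 2: 5/3  (≤ bound)
a_3 = 1: 7/4  (≤ bound)
a_4 = 2: 19/11  (≤ bound)
a_5 = 1: 26/15  (≤ bound)
a_6 = 2: 71/41  (> 30, stop)

26/15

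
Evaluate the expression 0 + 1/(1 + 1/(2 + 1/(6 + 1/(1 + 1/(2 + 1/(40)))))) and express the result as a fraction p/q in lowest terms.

Start with 40.
2 + 1/(40/1) = 2 + 1/40 = 81/40
1 + 1/(81/40) = 1 + 40/81 = 121/81
6 + 1/(121/81) = 6 + 81/121 = 807/121
2 + 1/(807/121) = 2 + 121/807 = 1735/807
1 + 1/(1735/807) = 1 + 807/1735 = 2542/1735
0 + 1/(2542/1735) = 0 + 1735/2542 = 1735/2542

1735/2542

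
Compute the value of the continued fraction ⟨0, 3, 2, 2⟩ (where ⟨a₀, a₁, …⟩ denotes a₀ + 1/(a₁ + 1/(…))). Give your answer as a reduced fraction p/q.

Compute successive convergents:
a_0 = 0: 0/1
a_1 = 3: 1/3
a_2 = 2: 2/7
a_3 = 2: 5/17

5/17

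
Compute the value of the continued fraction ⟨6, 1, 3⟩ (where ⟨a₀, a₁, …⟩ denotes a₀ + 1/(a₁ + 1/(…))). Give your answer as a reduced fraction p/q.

27/4

Work from the innermost term outward:
Start with 3.
1 + 1/(3/1) = 1 + 1/3 = 4/3
6 + 1/(4/3) = 6 + 3/4 = 27/4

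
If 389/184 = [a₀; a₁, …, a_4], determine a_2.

1

389 ÷ 184 → quotient 2, remainder 21
184 ÷ 21 → quotient 8, remainder 16
21 ÷ 16 → quotient 1, remainder 5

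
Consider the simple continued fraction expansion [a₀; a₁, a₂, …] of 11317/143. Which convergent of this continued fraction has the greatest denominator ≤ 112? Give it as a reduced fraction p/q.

3957/50

a_0 = 79: 79/1  (≤ bound)
a_1 = 7: 554/7  (≤ bound)
a_2 = 6: 3403/43  (≤ bound)
a_3 = 1: 3957/50  (≤ bound)
a_4 = 2: 11317/143  (> 112, stop)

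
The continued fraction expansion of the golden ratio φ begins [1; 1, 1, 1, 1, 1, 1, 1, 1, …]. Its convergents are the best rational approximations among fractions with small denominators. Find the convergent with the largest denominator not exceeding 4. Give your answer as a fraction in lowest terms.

List convergents until the denominator exceeds the bound:
a_0 = 1: 1/1  (≤ bound)
a_1 = 1: 2/1  (≤ bound)
a_2 = 1: 3/2  (≤ bound)
a_3 = 1: 5/3  (≤ bound)
a_4 = 1: 8/5  (> 4, stop)

5/3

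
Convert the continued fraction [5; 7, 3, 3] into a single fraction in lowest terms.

375/73

Start with 3.
3 + 1/(3/1) = 3 + 1/3 = 10/3
7 + 1/(10/3) = 7 + 3/10 = 73/10
5 + 1/(73/10) = 5 + 10/73 = 375/73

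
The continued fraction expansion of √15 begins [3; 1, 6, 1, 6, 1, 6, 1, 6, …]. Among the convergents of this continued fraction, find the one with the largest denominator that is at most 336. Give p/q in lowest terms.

244/63

List convergents until the denominator exceeds the bound:
a_0 = 3: 3/1  (≤ bound)
a_1 = 1: 4/1  (≤ bound)
a_2 = 6: 27/7  (≤ bound)
a_3 = 1: 31/8  (≤ bound)
a_4 = 6: 213/55  (≤ bound)
a_5 = 1: 244/63  (≤ bound)
a_6 = 6: 1677/433  (> 336, stop)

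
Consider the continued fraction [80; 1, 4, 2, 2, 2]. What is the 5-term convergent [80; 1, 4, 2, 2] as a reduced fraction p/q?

2182/27

a_0 = 80: 80/1
a_1 = 1: 81/1
a_2 = 4: 404/5
a_3 = 2: 889/11
a_4 = 2: 2182/27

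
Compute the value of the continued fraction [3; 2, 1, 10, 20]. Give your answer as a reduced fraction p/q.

2150/643

Compute successive convergents:
a_0 = 3: 3/1
a_1 = 2: 7/2
a_2 = 1: 10/3
a_3 = 10: 107/32
a_4 = 20: 2150/643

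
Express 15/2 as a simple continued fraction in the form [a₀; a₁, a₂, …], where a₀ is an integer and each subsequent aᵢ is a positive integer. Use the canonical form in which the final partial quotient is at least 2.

15 ÷ 2 → quotient 7, remainder 1
2 ÷ 1 → quotient 2, remainder 0

[7; 2]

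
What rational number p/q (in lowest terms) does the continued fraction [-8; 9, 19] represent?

a_0 = -8: -8/1
a_1 = 9: -71/9
a_2 = 19: -1357/172

-1357/172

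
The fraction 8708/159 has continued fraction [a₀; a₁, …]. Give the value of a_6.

8708 ÷ 159 → quotient 54, remainder 122
159 ÷ 122 → quotient 1, remainder 37
122 ÷ 37 → quotient 3, remainder 11
37 ÷ 11 → quotient 3, remainder 4
11 ÷ 4 → quotient 2, remainder 3
4 ÷ 3 → quotient 1, remainder 1
3 ÷ 1 → quotient 3, remainder 0

3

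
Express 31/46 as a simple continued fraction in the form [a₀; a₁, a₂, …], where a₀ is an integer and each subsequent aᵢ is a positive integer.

[0; 1, 2, 15]

⌊31/46⌋ = 0, remainder 31
⌊46/31⌋ = 1, remainder 15
⌊31/15⌋ = 2, remainder 1
⌊15/1⌋ = 15, remainder 0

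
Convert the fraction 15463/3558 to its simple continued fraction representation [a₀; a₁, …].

15463 ÷ 3558 → quotient 4, remainder 1231
3558 ÷ 1231 → quotient 2, remainder 1096
1231 ÷ 1096 → quotient 1, remainder 135
1096 ÷ 135 → quotient 8, remainder 16
135 ÷ 16 → quotient 8, remainder 7
16 ÷ 7 → quotient 2, remainder 2
7 ÷ 2 → quotient 3, remainder 1
2 ÷ 1 → quotient 2, remainder 0

[4; 2, 1, 8, 8, 2, 3, 2]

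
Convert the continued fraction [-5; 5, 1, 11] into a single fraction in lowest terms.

Collapse the nested fraction from the inside out:
Start with 11.
1 + 1/(11/1) = 1 + 1/11 = 12/11
5 + 1/(12/11) = 5 + 11/12 = 71/12
-5 + 1/(71/12) = -5 + 12/71 = -343/71

-343/71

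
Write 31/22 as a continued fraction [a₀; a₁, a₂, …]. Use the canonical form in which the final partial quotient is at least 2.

[1; 2, 2, 4]

Run the Euclidean algorithm, recording each quotient:
31 = 1·22 + 9, so a_0 = 1
22 = 2·9 + 4, so a_1 = 2
9 = 2·4 + 1, so a_2 = 2
4 = 4·1 + 0, so a_3 = 4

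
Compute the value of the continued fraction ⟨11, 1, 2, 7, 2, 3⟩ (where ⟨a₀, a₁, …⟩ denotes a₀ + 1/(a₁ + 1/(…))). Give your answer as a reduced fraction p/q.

1904/163

a_0 = 11: 11/1
a_1 = 1: 12/1
a_2 = 2: 35/3
a_3 = 7: 257/22
a_4 = 2: 549/47
a_5 = 3: 1904/163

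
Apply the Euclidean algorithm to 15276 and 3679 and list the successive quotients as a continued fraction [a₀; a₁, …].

15276 = 4·3679 + 560, so a_0 = 4
3679 = 6·560 + 319, so a_1 = 6
560 = 1·319 + 241, so a_2 = 1
319 = 1·241 + 78, so a_3 = 1
241 = 3·78 + 7, so a_4 = 3
78 = 11·7 + 1, so a_5 = 11
7 = 7·1 + 0, so a_6 = 7

[4; 6, 1, 1, 3, 11, 7]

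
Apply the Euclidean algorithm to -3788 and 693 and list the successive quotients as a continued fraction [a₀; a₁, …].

Repeatedly divide and take the remainder:
-3788 ÷ 693 → quotient -6, remainder 370
693 ÷ 370 → quotient 1, remainder 323
370 ÷ 323 → quotient 1, remainder 47
323 ÷ 47 → quotient 6, remainder 41
47 ÷ 41 → quotient 1, remainder 6
41 ÷ 6 → quotient 6, remainder 5
6 ÷ 5 → quotient 1, remainder 1
5 ÷ 1 → quotient 5, remainder 0

[-6; 1, 1, 6, 1, 6, 1, 5]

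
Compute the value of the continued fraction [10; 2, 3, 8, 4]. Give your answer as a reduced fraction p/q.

Use the convergent recurrence hₖ = aₖ·hₖ₋₁ + hₖ₋₂ (and likewise for the denominators kₖ):
a_0 = 10: 10/1
a_1 = 2: 21/2
a_2 = 3: 73/7
a_3 = 8: 605/58
a_4 = 4: 2493/239

2493/239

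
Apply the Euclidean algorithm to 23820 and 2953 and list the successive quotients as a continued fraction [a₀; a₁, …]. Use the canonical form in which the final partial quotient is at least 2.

[8; 15, 15, 13]

23820 ÷ 2953 → quotient 8, remainder 196
2953 ÷ 196 → quotient 15, remainder 13
196 ÷ 13 → quotient 15, remainder 1
13 ÷ 1 → quotient 13, remainder 0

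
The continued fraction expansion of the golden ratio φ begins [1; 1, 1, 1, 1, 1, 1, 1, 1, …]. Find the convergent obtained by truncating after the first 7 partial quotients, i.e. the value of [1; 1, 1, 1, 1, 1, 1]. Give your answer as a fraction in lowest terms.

Starting at the tail and folding back:
Start with 1.
1 + 1/(1/1) = 1 + 1/1 = 2/1
1 + 1/(2/1) = 1 + 1/2 = 3/2
1 + 1/(3/2) = 1 + 2/3 = 5/3
1 + 1/(5/3) = 1 + 3/5 = 8/5
1 + 1/(8/5) = 1 + 5/8 = 13/8
1 + 1/(13/8) = 1 + 8/13 = 21/13

21/13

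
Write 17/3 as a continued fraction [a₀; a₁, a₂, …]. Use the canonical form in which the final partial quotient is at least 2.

17 ÷ 3 → quotient 5, remainder 2
3 ÷ 2 → quotient 1, remainder 1
2 ÷ 1 → quotient 2, remainder 0

[5; 1, 2]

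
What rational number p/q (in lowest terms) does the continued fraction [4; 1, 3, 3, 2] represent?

143/30

Compute successive convergents:
a_0 = 4: 4/1
a_1 = 1: 5/1
a_2 = 3: 19/4
a_3 = 3: 62/13
a_4 = 2: 143/30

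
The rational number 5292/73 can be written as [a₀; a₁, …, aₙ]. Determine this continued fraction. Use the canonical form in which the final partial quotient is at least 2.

[72; 2, 36]

⌊5292/73⌋ = 72, remainder 36
⌊73/36⌋ = 2, remainder 1
⌊36/1⌋ = 36, remainder 0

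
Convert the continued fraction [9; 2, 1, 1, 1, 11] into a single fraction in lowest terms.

872/93

a_0 = 9: 9/1
a_1 = 2: 19/2
a_2 = 1: 28/3
a_3 = 1: 47/5
a_4 = 1: 75/8
a_5 = 11: 872/93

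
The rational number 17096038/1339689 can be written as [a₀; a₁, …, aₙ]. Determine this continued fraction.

Apply division with remainder until the remainder is 0:
17096038 = 12·1339689 + 1019770, so a_0 = 12
1339689 = 1·1019770 + 319919, so a_1 = 1
1019770 = 3·319919 + 60013, so a_2 = 3
319919 = 5·60013 + 19854, so a_3 = 5
60013 = 3·19854 + 451, so a_4 = 3
19854 = 44·451 + 10, so a_5 = 44
451 = 45·10 + 1, so a_6 = 45
10 = 10·1 + 0, so a_7 = 10

[12; 1, 3, 5, 3, 44, 45, 10]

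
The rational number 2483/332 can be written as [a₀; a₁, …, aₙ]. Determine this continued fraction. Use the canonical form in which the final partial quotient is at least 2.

[7; 2, 11, 2, 1, 4]

Apply division with remainder until the remainder is 0:
2483 ÷ 332 → quotient 7, remainder 159
332 ÷ 159 → quotient 2, remainder 14
159 ÷ 14 → quotient 11, remainder 5
14 ÷ 5 → quotient 2, remainder 4
5 ÷ 4 → quotient 1, remainder 1
4 ÷ 1 → quotient 4, remainder 0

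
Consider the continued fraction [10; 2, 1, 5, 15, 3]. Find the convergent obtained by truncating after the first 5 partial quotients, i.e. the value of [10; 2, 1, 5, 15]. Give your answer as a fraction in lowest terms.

2671/258

Starting at the tail and folding back:
Start with 15.
5 + 1/(15/1) = 5 + 1/15 = 76/15
1 + 1/(76/15) = 1 + 15/76 = 91/76
2 + 1/(91/76) = 2 + 76/91 = 258/91
10 + 1/(258/91) = 10 + 91/258 = 2671/258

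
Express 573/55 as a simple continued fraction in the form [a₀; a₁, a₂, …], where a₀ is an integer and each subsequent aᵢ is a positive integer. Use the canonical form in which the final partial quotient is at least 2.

[10; 2, 2, 1, 1, 4]

Repeatedly divide and take the remainder:
573 = 10·55 + 23, so a_0 = 10
55 = 2·23 + 9, so a_1 = 2
23 = 2·9 + 5, so a_2 = 2
9 = 1·5 + 4, so a_3 = 1
5 = 1·4 + 1, so a_4 = 1
4 = 4·1 + 0, so a_5 = 4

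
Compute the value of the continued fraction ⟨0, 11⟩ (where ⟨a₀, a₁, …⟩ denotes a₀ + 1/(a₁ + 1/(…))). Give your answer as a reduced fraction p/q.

1/11

Start with 11.
0 + 1/(11/1) = 0 + 1/11 = 1/11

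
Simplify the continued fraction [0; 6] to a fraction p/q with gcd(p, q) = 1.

Build up convergents one term at a time:
a_0 = 0: 0/1
a_1 = 6: 1/6

1/6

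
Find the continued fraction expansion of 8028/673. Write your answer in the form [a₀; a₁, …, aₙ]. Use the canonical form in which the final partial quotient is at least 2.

[11; 1, 13, 48]

⌊8028/673⌋ = 11, remainder 625
⌊673/625⌋ = 1, remainder 48
⌊625/48⌋ = 13, remainder 1
⌊48/1⌋ = 48, remainder 0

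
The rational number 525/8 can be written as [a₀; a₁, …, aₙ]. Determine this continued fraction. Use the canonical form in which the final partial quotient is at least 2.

[65; 1, 1, 1, 2]

Run the Euclidean algorithm, recording each quotient:
525 = 65·8 + 5, so a_0 = 65
8 = 1·5 + 3, so a_1 = 1
5 = 1·3 + 2, so a_2 = 1
3 = 1·2 + 1, so a_3 = 1
2 = 2·1 + 0, so a_4 = 2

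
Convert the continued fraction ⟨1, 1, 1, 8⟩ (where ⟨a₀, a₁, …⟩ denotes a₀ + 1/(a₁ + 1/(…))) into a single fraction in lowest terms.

26/17

Start with 8.
1 + 1/(8/1) = 1 + 1/8 = 9/8
1 + 1/(9/8) = 1 + 8/9 = 17/9
1 + 1/(17/9) = 1 + 9/17 = 26/17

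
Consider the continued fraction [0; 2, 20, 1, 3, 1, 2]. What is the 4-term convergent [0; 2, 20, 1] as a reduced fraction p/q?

Start with 1.
20 + 1/(1/1) = 20 + 1/1 = 21/1
2 + 1/(21/1) = 2 + 1/21 = 43/21
0 + 1/(43/21) = 0 + 21/43 = 21/43

21/43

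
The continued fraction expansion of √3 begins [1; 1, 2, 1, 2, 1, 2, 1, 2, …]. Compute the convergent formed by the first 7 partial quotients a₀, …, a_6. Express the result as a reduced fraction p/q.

71/41

Starting at the tail and folding back:
Start with 2.
1 + 1/(2/1) = 1 + 1/2 = 3/2
2 + 1/(3/2) = 2 + 2/3 = 8/3
1 + 1/(8/3) = 1 + 3/8 = 11/8
2 + 1/(11/8) = 2 + 8/11 = 30/11
1 + 1/(30/11) = 1 + 11/30 = 41/30
1 + 1/(41/30) = 1 + 30/41 = 71/41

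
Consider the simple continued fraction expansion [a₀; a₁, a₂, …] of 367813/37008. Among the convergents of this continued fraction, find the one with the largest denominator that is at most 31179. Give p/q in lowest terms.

List convergents until the denominator exceeds the bound:
a_0 = 9: 9/1  (≤ bound)
a_1 = 1: 10/1  (≤ bound)
a_2 = 15: 159/16  (≤ bound)
a_3 = 3: 487/49  (≤ bound)
a_4 = 12: 6003/604  (≤ bound)
a_5 = 2: 12493/1257  (≤ bound)
a_6 = 9: 118440/11917  (≤ bound)
a_7 = 3: 367813/37008  (> 31179, stop)

118440/11917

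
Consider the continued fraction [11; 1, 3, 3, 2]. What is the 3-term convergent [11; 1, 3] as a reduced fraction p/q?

47/4

Starting at the tail and folding back:
Start with 3.
1 + 1/(3/1) = 1 + 1/3 = 4/3
11 + 1/(4/3) = 11 + 3/4 = 47/4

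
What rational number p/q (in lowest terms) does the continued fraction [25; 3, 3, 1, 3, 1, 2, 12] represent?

a_0 = 25: 25/1
a_1 = 3: 76/3
a_2 = 3: 253/10
a_3 = 1: 329/13
a_4 = 3: 1240/49
a_5 = 1: 1569/62
a_6 = 2: 4378/173
a_7 = 12: 54105/2138

54105/2138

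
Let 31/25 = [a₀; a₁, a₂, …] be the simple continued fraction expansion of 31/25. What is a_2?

6

Run the Euclidean algorithm, recording each quotient:
⌊31/25⌋ = 1, remainder 6
⌊25/6⌋ = 4, remainder 1
⌊6/1⌋ = 6, remainder 0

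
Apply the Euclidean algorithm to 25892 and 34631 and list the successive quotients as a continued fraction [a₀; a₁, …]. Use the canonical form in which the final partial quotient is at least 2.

25892 ÷ 34631 → quotient 0, remainder 25892
34631 ÷ 25892 → quotient 1, remainder 8739
25892 ÷ 8739 → quotient 2, remainder 8414
8739 ÷ 8414 → quotient 1, remainder 325
8414 ÷ 325 → quotient 25, remainder 289
325 ÷ 289 → quotient 1, remainder 36
289 ÷ 36 → quotient 8, remainder 1
36 ÷ 1 → quotient 36, remainder 0

[0; 1, 2, 1, 25, 1, 8, 36]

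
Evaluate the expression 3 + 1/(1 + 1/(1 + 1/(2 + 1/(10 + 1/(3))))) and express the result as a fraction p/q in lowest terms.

Compute successive convergents:
a_0 = 3: 3/1
a_1 = 1: 4/1
a_2 = 1: 7/2
a_3 = 2: 18/5
a_4 = 10: 187/52
a_5 = 3: 579/161

579/161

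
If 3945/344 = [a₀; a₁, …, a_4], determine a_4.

Run the Euclidean algorithm, recording each quotient:
⌊3945/344⌋ = 11, remainder 161
⌊344/161⌋ = 2, remainder 22
⌊161/22⌋ = 7, remainder 7
⌊22/7⌋ = 3, remainder 1
⌊7/1⌋ = 7, remainder 0

7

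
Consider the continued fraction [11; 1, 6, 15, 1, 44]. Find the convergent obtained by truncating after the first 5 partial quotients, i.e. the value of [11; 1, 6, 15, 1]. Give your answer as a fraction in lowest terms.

Start with 1.
15 + 1/(1/1) = 15 + 1/1 = 16/1
6 + 1/(16/1) = 6 + 1/16 = 97/16
1 + 1/(97/16) = 1 + 16/97 = 113/97
11 + 1/(113/97) = 11 + 97/113 = 1340/113

1340/113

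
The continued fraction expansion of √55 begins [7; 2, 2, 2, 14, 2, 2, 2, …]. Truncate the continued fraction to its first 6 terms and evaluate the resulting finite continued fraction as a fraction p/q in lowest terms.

2655/358

Starting at the tail and folding back:
Start with 2.
14 + 1/(2/1) = 14 + 1/2 = 29/2
2 + 1/(29/2) = 2 + 2/29 = 60/29
2 + 1/(60/29) = 2 + 29/60 = 149/60
2 + 1/(149/60) = 2 + 60/149 = 358/149
7 + 1/(358/149) = 7 + 149/358 = 2655/358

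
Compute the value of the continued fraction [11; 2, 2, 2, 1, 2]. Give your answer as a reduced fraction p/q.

525/46

a_0 = 11: 11/1
a_1 = 2: 23/2
a_2 = 2: 57/5
a_3 = 2: 137/12
a_4 = 1: 194/17
a_5 = 2: 525/46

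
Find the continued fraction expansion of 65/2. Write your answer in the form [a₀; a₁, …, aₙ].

Repeatedly divide and take the remainder:
⌊65/2⌋ = 32, remainder 1
⌊2/1⌋ = 2, remainder 0

[32; 2]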